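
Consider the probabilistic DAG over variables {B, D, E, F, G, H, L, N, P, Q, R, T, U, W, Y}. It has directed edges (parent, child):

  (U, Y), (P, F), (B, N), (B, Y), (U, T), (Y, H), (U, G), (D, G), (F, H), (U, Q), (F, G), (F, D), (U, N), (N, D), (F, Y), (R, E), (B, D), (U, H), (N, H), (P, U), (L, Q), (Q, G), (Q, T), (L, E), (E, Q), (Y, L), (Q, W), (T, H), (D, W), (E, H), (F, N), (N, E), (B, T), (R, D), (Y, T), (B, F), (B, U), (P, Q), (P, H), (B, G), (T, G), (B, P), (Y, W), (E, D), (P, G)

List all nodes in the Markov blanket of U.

{B, D, E, F, G, H, L, N, P, Q, T, Y}

A node's Markov blanket = Pa ∪ Ch ∪ (parents of Ch other than the node itself).
Pa(U) = {B, P}.
U's children: G, H, N, Q, T, Y.
For each child, the remaining parents (spouses of U):
  parents(Y) \ {U} = {B, F}.
  N's other parents are B, F.
  Q's other parents are E, L, P.
  parents(T) \ {U} = {B, Q, Y}.
  parents(G) \ {U} = {B, D, F, P, Q, T}.
  H's other parents are E, F, N, P, T, Y.
Union: {B, P} ∪ {G, H, N, Q, T, Y} ∪ {B, D, E, F, L, N, P, Q, T, Y} = {B, D, E, F, G, H, L, N, P, Q, T, Y}.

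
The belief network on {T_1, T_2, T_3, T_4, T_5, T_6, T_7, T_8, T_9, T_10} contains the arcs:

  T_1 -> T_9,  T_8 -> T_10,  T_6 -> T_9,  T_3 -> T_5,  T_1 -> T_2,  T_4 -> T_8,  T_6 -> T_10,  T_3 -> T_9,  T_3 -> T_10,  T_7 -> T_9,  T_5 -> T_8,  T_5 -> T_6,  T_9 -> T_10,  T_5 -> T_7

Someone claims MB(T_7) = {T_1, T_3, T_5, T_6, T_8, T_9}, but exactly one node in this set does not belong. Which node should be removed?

By definition, MB(T_7) is built from T_7's parents, T_7's children, and the co-parents of T_7.
Pa(T_7) = {T_5}.
T_7's children: T_9.
Co-parents of T_7 (other parents of its children):
  parents(T_9) \ {T_7} = {T_1, T_3, T_6}.
MB(T_7) = {T_1, T_3, T_5, T_6, T_9}.
T_8 is neither a parent, child, nor co-parent of T_7, so it does not belong.

T_8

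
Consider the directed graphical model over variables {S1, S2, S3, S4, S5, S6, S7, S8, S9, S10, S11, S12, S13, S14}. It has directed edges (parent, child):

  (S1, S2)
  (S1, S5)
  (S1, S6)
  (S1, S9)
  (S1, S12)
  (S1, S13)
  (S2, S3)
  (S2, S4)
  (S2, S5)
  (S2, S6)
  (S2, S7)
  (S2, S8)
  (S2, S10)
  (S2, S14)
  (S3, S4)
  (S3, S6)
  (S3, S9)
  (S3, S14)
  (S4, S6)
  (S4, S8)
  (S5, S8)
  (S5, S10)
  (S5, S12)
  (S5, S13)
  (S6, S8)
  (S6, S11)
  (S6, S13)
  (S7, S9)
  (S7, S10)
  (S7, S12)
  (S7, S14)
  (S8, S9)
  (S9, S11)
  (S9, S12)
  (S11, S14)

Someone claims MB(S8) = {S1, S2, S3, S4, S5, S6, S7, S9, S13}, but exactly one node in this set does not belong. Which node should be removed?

S13

A node's Markov blanket = Pa ∪ Ch ∪ (parents of Ch other than the node itself).
Ch(S8) = {S9}.
S8's parents: S2, S4, S5, S6.
Other parents of S8's children:
  S9 also has parents S1, S3, S7.
MB(S8) = {S1, S2, S3, S4, S5, S6, S7, S9}.
S13 is neither a parent, child, nor co-parent of S8, so it does not belong.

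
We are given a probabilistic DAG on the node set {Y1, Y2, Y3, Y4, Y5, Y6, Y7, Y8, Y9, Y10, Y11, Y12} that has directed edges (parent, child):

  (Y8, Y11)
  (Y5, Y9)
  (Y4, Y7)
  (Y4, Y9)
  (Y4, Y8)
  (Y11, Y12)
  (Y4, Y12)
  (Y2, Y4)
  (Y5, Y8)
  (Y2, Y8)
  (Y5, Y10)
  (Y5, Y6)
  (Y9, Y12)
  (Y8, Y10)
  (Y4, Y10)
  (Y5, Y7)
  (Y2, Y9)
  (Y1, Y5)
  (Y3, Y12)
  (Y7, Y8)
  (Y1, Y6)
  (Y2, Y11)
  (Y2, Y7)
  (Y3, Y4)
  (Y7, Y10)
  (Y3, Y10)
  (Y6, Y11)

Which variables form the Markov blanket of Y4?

{Y2, Y3, Y5, Y7, Y8, Y9, Y10, Y11, Y12}

A node's Markov blanket = Pa ∪ Ch ∪ (parents of Ch other than the node itself).
Parents of Y4: Y2, Y3.
Y4 has children Y7, Y8, Y9, Y10, Y12.
Parents of each child, excluding Y4:
  Y7's other parents are Y2, Y5.
  Y8 also has parents Y2, Y5, Y7.
  Y9's other parents are Y2, Y5.
  Y10's other parents are Y3, Y5, Y7, Y8.
  Y12's other parents are Y3, Y9, Y11.
So the Markov blanket of Y4 is {Y2, Y3, Y5, Y7, Y8, Y9, Y10, Y11, Y12}.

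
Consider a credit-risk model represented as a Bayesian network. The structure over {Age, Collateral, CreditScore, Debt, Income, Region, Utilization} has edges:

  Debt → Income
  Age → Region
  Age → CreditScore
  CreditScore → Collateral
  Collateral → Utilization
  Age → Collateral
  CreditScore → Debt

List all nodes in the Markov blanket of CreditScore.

{Age, Collateral, Debt}

Pa(CreditScore) = {Age}.
Ch(CreditScore) = {Collateral, Debt}.
Other parents of CreditScore's children:
  parents(Collateral) \ {CreditScore} = {Age}.
  Debt has no other parent.
Taking the union gives {Age, Collateral, Debt}.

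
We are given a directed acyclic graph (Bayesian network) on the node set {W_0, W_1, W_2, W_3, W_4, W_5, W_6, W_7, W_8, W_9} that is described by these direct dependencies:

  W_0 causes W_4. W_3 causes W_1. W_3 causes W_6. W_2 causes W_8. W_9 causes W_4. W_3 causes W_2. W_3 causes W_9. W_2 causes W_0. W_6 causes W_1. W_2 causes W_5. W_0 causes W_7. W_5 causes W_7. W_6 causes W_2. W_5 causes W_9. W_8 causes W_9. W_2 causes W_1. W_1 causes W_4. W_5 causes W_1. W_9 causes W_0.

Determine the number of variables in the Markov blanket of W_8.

By definition, MB(W_8) is built from W_8's parents, W_8's children, and the co-parents of W_8.
Pa(W_8) = {W_2}.
Ch(W_8) = {W_9}.
Parents of each child, excluding W_8:
  W_9's other parents are W_3, W_5.
MB(W_8) = {W_2, W_3, W_5, W_9}, which has 4 nodes.

4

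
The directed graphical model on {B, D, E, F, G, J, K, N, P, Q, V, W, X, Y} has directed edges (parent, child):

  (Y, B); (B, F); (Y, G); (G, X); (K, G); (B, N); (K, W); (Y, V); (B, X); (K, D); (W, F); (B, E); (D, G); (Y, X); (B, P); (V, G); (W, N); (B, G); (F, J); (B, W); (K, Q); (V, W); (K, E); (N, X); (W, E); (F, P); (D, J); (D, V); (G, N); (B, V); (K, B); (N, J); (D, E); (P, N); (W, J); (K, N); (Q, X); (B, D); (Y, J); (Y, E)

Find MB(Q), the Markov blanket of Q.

{B, G, K, N, X, Y}

Q's parents: K.
Q has child X.
Parents of each child, excluding Q:
  X: B, G, N, Y
Taking the union gives {B, G, K, N, X, Y}.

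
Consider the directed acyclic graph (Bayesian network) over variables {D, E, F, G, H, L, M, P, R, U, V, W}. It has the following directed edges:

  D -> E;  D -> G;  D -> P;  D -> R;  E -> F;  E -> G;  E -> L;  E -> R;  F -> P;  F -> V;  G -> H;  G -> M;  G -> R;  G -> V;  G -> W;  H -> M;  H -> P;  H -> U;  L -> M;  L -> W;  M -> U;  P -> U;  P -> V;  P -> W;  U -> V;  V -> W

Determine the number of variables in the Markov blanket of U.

The Markov blanket of a node is its parents, its children, and the other parents of its children.
U has parents H, M, P.
Children of U: V.
Co-parents of U (other parents of its children):
  V also has parents F, G, P.
MB(U) = {F, G, H, M, P, V}, which has 6 nodes.

6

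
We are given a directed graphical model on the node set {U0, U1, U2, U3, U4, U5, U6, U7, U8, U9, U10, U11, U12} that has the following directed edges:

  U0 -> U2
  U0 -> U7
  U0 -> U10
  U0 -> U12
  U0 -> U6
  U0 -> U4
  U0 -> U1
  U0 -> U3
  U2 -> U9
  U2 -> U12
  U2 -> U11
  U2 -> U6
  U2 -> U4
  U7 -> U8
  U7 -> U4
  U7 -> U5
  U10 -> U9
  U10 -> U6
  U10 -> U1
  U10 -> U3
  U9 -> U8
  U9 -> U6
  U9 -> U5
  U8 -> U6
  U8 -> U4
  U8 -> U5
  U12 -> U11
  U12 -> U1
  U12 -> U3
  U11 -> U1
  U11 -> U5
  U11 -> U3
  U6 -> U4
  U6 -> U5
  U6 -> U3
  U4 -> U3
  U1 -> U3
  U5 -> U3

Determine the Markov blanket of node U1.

The Markov blanket of a node is its parents, its children, and the other parents of its children.
Children of U1: U3.
U1's parents: U0, U10, U11, U12.
Other parents of U1's children:
  U3: U0, U4, U5, U6, U10, U11, U12
So the Markov blanket of U1 is {U0, U3, U4, U5, U6, U10, U11, U12}.

{U0, U3, U4, U5, U6, U10, U11, U12}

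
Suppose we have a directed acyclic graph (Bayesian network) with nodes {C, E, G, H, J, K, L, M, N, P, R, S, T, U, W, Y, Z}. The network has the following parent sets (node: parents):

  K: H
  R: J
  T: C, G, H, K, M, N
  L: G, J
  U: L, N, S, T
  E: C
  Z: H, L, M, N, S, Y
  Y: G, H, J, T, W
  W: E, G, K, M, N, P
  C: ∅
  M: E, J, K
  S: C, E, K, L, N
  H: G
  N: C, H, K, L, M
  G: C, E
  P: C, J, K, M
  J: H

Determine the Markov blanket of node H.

By definition, MB(H) is built from H's parents, H's children, and the co-parents of H.
Parents of H: G.
Children of H: J, K, N, T, Y, Z.
Co-parents of H (other parents of its children):
  J: —
  K: —
  N: C, K, L, M
  T: C, G, K, M, N
  Y: G, J, T, W
  Z: L, M, N, S, Y
So the Markov blanket of H is {C, G, J, K, L, M, N, S, T, W, Y, Z}.

{C, G, J, K, L, M, N, S, T, W, Y, Z}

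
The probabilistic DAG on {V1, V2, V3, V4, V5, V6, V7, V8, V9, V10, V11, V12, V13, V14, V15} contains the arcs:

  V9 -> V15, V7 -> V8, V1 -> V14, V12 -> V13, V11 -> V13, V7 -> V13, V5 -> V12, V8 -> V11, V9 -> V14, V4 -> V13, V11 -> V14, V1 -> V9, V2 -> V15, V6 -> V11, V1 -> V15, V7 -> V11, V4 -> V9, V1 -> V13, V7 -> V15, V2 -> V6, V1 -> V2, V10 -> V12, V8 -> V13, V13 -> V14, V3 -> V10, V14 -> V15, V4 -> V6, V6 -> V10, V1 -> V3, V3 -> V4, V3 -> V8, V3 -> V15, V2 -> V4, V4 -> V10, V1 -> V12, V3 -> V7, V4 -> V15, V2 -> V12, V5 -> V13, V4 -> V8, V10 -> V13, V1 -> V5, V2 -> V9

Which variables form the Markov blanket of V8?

{V1, V3, V4, V5, V6, V7, V10, V11, V12, V13}

The Markov blanket of a node is its parents, its children, and the other parents of its children.
V8's parents: V3, V4, V7.
V8's children: V11, V13.
Other parents of V8's children:
  V11's other parents are V6, V7.
  parents(V13) \ {V8} = {V1, V4, V5, V7, V10, V11, V12}.
So the Markov blanket of V8 is {V1, V3, V4, V5, V6, V7, V10, V11, V12, V13}.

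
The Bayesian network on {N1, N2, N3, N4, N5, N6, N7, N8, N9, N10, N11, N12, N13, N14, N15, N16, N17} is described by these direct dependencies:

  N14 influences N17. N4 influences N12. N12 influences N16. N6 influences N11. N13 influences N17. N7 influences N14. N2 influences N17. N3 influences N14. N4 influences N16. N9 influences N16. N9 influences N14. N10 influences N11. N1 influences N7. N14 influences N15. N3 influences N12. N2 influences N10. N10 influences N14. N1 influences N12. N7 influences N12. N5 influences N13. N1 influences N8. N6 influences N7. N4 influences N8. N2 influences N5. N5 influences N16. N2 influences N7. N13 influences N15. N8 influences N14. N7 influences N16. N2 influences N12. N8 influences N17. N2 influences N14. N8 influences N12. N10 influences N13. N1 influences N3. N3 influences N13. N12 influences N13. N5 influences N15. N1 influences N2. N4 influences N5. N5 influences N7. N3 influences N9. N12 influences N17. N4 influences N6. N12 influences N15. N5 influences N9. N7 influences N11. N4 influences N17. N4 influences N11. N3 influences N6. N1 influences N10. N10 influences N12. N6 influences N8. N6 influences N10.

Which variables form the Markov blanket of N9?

{N2, N3, N4, N5, N7, N8, N10, N12, N14, N16}

The Markov blanket of a node is its parents, its children, and the other parents of its children.
Pa(N9) = {N3, N5}.
N9 has children N14, N16.
Parents of each child, excluding N9:
  N14: N2, N3, N7, N8, N10
  N16: N4, N5, N7, N12
MB(N9) = {N2, N3, N4, N5, N7, N8, N10, N12, N14, N16}.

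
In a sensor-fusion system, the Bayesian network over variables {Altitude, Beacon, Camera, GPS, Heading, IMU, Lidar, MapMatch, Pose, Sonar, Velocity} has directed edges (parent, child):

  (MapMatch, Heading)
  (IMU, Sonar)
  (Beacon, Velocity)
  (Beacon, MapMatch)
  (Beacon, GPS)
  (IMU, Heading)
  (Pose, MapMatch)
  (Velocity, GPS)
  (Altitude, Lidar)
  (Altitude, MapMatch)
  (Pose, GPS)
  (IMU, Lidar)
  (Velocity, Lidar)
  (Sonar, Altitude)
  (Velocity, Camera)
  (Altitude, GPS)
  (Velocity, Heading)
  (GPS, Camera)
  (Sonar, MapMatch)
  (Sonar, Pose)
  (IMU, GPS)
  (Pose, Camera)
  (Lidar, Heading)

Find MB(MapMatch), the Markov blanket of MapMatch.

MapMatch has child Heading.
MapMatch's parents: Altitude, Beacon, Pose, Sonar.
For each child, the remaining parents (spouses of MapMatch):
  Heading also has parents IMU, Lidar, Velocity.
Taking the union gives {Altitude, Beacon, Heading, IMU, Lidar, Pose, Sonar, Velocity}.

{Altitude, Beacon, Heading, IMU, Lidar, Pose, Sonar, Velocity}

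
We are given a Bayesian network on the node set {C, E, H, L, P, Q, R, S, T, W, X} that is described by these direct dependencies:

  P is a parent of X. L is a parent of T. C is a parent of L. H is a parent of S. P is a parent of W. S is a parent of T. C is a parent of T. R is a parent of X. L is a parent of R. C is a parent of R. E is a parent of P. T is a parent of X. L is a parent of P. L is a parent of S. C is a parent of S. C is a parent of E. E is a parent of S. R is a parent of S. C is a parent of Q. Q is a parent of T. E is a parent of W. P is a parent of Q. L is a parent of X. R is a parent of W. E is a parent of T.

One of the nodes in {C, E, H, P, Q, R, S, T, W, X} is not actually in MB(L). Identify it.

W

L has parent C.
L has children P, R, S, T, X.
Parents of each child, excluding L:
  P: E
  R: C
  S: C, E, H, R
  T: C, E, Q, S
  X: P, R, T
MB(L) = {C, E, H, P, Q, R, S, T, X}.
W is neither a parent, child, nor co-parent of L, so it does not belong.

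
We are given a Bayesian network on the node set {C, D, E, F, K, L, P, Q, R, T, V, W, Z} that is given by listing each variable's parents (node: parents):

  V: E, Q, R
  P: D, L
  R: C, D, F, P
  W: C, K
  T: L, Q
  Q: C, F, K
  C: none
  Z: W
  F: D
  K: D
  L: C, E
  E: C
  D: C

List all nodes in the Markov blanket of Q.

Recall MB(v) = parents ∪ children ∪ spouses, where spouses are the other parents of v's children.
Pa(Q) = {C, F, K}.
Ch(Q) = {T, V}.
Other parents of Q's children:
  T: L
  V: E, R
Taking the union gives {C, E, F, K, L, R, T, V}.

{C, E, F, K, L, R, T, V}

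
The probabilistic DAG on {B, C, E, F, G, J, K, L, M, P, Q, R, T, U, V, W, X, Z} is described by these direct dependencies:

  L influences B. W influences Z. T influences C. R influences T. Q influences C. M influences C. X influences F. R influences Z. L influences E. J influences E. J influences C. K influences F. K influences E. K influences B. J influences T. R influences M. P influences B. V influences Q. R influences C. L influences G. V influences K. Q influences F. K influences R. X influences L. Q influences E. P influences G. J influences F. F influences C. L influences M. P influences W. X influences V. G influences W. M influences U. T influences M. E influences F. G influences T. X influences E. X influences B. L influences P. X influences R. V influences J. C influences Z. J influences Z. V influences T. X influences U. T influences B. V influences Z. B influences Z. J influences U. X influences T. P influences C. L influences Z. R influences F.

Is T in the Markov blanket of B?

Yes

T is a parent of B.
So T ∈ MB(B).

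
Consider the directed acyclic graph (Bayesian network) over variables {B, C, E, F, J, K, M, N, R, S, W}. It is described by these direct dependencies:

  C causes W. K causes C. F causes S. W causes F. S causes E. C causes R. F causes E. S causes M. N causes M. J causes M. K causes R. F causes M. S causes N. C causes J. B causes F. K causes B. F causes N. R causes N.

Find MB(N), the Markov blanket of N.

{F, J, M, R, S}

Children of N: M.
N has parents F, R, S.
For each child, the remaining parents (spouses of N):
  M: F, J, S
So the Markov blanket of N is {F, J, M, R, S}.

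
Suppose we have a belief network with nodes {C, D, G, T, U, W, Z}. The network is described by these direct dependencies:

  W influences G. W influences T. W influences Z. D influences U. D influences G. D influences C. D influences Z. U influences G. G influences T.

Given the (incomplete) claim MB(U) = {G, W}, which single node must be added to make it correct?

U's parents: D.
U's children: G.
Co-parents of U (other parents of its children):
  G: D, W
MB(U) = {D, G, W}.
Comparing with the claimed set, D is missing.

D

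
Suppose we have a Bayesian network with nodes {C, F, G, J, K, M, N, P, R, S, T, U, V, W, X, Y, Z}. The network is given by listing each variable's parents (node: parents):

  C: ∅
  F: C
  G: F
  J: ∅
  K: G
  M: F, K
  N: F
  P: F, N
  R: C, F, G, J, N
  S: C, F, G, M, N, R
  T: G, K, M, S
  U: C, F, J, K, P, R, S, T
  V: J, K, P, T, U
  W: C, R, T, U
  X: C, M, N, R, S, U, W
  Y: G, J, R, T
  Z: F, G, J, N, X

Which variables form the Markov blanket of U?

Pa(U) = {C, F, J, K, P, R, S, T}.
Children of U: V, W, X.
Co-parents of U (other parents of its children):
  V's other parents are J, K, P, T.
  parents(W) \ {U} = {C, R, T}.
  X's other parents are C, M, N, R, S, W.
Taking the union gives {C, F, J, K, M, N, P, R, S, T, V, W, X}.

{C, F, J, K, M, N, P, R, S, T, V, W, X}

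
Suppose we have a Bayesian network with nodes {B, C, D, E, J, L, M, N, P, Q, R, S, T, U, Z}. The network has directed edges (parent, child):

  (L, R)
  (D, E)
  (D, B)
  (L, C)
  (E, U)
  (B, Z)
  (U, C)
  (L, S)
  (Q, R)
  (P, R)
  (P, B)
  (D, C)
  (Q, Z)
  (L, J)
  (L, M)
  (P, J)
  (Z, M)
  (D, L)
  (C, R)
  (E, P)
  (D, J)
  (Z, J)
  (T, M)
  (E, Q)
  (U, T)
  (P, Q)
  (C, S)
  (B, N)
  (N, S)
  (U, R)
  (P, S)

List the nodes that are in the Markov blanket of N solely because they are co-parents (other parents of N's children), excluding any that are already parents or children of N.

{C, L, P}

Children of N: S.
  S: C, L, P
Excluding nodes already adjacent to N (B, S), the co-parent-only contribution is {C, L, P}.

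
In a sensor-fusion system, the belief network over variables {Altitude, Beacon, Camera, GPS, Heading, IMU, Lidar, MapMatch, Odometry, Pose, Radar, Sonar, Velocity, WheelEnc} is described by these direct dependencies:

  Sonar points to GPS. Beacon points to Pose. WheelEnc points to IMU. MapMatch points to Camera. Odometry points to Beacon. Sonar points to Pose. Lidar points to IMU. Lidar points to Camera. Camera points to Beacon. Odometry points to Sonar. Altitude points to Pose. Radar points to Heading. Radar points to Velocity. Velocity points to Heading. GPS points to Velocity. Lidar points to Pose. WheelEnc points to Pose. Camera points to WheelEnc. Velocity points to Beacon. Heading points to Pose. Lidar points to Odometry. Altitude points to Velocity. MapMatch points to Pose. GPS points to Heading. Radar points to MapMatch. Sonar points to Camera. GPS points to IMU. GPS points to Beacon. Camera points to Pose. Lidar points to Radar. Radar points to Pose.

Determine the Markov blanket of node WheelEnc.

{Altitude, Beacon, Camera, GPS, Heading, IMU, Lidar, MapMatch, Pose, Radar, Sonar}

Parents of WheelEnc: Camera.
WheelEnc's children: IMU, Pose.
Other parents of WheelEnc's children:
  IMU: GPS, Lidar
  Pose: Altitude, Beacon, Camera, Heading, Lidar, MapMatch, Radar, Sonar
So the Markov blanket of WheelEnc is {Altitude, Beacon, Camera, GPS, Heading, IMU, Lidar, MapMatch, Pose, Radar, Sonar}.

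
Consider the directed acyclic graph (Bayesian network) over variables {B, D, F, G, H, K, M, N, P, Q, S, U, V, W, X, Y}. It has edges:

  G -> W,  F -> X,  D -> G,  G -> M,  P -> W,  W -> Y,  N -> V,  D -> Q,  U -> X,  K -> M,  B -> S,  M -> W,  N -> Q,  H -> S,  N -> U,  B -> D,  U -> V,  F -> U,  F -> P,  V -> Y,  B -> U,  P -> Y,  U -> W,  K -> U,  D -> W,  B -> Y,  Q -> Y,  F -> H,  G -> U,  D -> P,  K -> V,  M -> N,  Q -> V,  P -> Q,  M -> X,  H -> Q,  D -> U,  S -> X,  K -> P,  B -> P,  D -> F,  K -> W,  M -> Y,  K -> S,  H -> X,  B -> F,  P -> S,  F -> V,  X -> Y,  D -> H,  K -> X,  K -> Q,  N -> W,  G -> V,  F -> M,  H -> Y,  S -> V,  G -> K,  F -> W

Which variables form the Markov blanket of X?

{B, F, H, K, M, P, Q, S, U, V, W, Y}

Ch(X) = {Y}.
X has parents F, H, K, M, S, U.
Parents of each child, excluding X:
  Y: B, H, M, P, Q, V, W
Union: {F, H, K, M, S, U} ∪ {Y} ∪ {B, H, M, P, Q, V, W} = {B, F, H, K, M, P, Q, S, U, V, W, Y}.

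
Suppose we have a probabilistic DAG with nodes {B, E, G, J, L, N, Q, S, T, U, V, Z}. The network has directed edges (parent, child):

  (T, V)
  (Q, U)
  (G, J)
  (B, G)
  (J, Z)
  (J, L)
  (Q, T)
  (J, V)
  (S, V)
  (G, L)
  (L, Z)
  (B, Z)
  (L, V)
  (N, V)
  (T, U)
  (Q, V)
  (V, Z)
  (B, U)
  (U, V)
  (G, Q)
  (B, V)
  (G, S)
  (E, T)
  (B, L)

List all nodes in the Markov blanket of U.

By definition, MB(U) is built from U's parents, U's children, and the co-parents of U.
U has parents B, Q, T.
U's children: V.
Parents of each child, excluding U:
  parents(V) \ {U} = {B, J, L, N, Q, S, T}.
MB(U) = {B, J, L, N, Q, S, T, V}.

{B, J, L, N, Q, S, T, V}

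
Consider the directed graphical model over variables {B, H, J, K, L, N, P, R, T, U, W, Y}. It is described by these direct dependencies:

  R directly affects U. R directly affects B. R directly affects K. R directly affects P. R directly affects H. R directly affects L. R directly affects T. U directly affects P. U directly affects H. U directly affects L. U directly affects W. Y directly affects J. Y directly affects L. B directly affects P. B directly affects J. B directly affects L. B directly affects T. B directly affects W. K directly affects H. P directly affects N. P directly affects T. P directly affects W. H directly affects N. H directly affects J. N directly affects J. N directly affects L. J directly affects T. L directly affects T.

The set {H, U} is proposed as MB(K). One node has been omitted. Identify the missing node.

R

K's children: H.
Pa(K) = {R}.
Other parents of K's children:
  H: R, U
MB(K) = {H, R, U}.
Comparing with the claimed set, R is missing.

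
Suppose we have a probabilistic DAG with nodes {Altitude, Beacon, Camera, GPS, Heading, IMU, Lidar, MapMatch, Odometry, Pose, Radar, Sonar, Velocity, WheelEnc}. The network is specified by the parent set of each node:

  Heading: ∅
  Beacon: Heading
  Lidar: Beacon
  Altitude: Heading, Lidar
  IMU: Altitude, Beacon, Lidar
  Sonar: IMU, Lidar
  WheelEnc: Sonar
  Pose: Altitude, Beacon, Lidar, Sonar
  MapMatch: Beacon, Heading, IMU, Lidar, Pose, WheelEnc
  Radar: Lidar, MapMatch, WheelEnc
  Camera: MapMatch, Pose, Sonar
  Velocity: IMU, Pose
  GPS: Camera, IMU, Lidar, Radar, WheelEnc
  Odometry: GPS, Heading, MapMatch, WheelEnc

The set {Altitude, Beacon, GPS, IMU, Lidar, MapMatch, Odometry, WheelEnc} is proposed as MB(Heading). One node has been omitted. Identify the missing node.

Recall MB(v) = parents ∪ children ∪ spouses, where spouses are the other parents of v's children.
Heading's parents: none.
Heading's children: Altitude, Beacon, MapMatch, Odometry.
Parents of each child, excluding Heading:
  Beacon: —
  Altitude: Lidar
  MapMatch: Beacon, IMU, Lidar, Pose, WheelEnc
  Odometry: GPS, MapMatch, WheelEnc
MB(Heading) = {Altitude, Beacon, GPS, IMU, Lidar, MapMatch, Odometry, Pose, WheelEnc}.
Comparing with the claimed set, Pose is missing.

Pose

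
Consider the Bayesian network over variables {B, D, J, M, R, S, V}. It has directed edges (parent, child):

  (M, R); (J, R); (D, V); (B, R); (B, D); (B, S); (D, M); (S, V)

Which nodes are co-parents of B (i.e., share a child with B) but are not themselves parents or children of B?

Children of B: D, R, S.
  D has no other parent.
  R's other parents are J, M.
  S has no other parent.
Excluding nodes already adjacent to B (D, R, S), the co-parent-only contribution is {J, M}.

{J, M}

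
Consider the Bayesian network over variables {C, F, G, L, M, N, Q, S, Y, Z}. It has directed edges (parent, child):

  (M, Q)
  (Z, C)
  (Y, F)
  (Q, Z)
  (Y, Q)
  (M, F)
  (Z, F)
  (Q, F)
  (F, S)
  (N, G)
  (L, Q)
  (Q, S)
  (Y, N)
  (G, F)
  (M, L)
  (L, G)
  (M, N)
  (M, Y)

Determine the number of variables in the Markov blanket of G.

7

Children of G: F.
G's parents: L, N.
Co-parents of G (other parents of its children):
  F: M, Q, Y, Z
MB(G) = {F, L, M, N, Q, Y, Z}, which has 7 nodes.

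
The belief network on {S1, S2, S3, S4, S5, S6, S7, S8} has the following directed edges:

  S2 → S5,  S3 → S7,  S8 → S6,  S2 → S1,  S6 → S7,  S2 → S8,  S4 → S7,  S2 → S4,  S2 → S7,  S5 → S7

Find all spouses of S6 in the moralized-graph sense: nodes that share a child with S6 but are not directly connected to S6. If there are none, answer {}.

{S2, S3, S4, S5}

Children of S6: S7.
  S7: S2, S3, S4, S5
Excluding nodes already adjacent to S6 (S7, S8), the co-parent-only contribution is {S2, S3, S4, S5}.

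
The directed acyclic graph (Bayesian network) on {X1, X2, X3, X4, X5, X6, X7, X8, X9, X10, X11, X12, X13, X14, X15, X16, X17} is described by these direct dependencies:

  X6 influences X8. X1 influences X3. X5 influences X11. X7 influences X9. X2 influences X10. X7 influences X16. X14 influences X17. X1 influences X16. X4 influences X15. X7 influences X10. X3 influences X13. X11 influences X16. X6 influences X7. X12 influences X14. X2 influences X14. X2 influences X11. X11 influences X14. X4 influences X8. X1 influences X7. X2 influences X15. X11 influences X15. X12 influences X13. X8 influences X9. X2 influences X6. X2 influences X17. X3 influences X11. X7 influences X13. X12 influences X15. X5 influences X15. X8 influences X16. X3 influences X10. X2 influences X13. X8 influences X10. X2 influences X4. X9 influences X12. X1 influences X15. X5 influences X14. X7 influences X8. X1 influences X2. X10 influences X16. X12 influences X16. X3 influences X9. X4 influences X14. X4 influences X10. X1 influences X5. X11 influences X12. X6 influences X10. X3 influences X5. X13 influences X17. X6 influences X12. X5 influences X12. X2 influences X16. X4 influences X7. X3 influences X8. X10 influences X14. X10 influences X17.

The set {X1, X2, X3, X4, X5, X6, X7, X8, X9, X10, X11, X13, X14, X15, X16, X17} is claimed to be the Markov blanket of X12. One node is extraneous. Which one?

The Markov blanket of a node is its parents, its children, and the other parents of its children.
Pa(X12) = {X5, X6, X9, X11}.
Children of X12: X13, X14, X15, X16.
Co-parents of X12 (other parents of its children):
  X13: X2, X3, X7
  X14: X2, X4, X5, X10, X11
  X15: X1, X2, X4, X5, X11
  X16: X1, X2, X7, X8, X10, X11
MB(X12) = {X1, X2, X3, X4, X5, X6, X7, X8, X9, X10, X11, X13, X14, X15, X16}.
X17 is neither a parent, child, nor co-parent of X12, so it does not belong.

X17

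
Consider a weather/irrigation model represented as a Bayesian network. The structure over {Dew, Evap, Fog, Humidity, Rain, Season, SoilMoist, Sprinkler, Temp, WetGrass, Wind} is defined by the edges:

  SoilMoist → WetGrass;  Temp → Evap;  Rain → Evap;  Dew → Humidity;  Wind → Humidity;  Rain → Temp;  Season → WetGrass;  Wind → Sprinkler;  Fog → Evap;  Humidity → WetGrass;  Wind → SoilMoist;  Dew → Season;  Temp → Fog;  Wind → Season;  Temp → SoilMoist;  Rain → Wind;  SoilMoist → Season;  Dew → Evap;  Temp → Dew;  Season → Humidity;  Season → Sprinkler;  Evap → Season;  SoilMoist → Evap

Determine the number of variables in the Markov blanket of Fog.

Parents of Fog: Temp.
Fog's children: Evap.
Parents of each child, excluding Fog:
  Evap also has parents Dew, Rain, SoilMoist, Temp.
MB(Fog) = {Dew, Evap, Rain, SoilMoist, Temp}, which has 5 nodes.

5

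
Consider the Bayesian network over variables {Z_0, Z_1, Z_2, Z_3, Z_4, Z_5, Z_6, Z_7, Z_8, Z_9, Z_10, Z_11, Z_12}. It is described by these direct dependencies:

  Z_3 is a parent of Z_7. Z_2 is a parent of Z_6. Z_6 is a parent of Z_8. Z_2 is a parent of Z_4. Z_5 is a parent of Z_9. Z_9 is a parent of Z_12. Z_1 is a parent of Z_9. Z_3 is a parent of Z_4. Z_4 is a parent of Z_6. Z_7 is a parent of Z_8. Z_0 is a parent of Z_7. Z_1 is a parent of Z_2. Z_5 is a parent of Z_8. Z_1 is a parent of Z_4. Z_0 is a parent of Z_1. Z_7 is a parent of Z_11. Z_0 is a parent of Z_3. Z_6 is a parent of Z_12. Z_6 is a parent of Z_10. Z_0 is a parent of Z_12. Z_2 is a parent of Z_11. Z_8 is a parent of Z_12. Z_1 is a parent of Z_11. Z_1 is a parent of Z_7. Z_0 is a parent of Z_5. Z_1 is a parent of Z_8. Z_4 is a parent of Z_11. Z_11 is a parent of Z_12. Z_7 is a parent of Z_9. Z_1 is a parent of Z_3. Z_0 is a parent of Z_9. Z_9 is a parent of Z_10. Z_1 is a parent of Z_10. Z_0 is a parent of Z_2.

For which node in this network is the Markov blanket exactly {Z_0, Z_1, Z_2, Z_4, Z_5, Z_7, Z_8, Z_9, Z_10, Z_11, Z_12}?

The target node must have every member of {Z_0, Z_1, Z_2, Z_4, Z_5, Z_7, Z_8, Z_9, Z_10, Z_11, Z_12} as a parent, child, or co-parent, and no others.
Parents of Z_6: Z_2, Z_4; children: Z_8, Z_10, Z_12; co-parents: Z_0, Z_1, Z_5, Z_7, Z_8, Z_9, Z_11.
These exactly cover the given set, so the node is Z_6.

Z_6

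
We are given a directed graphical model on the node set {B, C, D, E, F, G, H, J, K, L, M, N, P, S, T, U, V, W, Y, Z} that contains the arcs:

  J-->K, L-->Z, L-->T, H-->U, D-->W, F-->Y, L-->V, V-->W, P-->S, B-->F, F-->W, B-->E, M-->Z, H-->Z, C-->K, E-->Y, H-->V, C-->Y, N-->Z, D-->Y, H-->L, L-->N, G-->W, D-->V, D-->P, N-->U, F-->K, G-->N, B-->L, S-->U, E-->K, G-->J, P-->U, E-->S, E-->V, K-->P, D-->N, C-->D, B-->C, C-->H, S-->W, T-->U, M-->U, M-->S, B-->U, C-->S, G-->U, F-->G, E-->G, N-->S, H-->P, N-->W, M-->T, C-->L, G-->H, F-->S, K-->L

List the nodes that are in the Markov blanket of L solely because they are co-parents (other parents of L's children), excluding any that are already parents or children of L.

{D, E, G, M}

Children of L: N, T, V, Z.
  N also has parents D, G.
  T's other parent is M.
  parents(V) \ {L} = {D, E, H}.
  Z also has parents H, M, N.
Excluding nodes already adjacent to L (B, C, H, K, N, T, V, Z), the co-parent-only contribution is {D, E, G, M}.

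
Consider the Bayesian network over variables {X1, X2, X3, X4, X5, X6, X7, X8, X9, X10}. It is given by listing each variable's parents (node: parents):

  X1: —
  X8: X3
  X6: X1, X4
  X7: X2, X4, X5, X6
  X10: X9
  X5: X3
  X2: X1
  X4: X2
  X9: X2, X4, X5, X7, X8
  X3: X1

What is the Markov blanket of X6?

{X1, X2, X4, X5, X7}

Ch(X6) = {X7}.
X6 has parents X1, X4.
For each child, the remaining parents (spouses of X6):
  X7's other parents are X2, X4, X5.
So the Markov blanket of X6 is {X1, X2, X4, X5, X7}.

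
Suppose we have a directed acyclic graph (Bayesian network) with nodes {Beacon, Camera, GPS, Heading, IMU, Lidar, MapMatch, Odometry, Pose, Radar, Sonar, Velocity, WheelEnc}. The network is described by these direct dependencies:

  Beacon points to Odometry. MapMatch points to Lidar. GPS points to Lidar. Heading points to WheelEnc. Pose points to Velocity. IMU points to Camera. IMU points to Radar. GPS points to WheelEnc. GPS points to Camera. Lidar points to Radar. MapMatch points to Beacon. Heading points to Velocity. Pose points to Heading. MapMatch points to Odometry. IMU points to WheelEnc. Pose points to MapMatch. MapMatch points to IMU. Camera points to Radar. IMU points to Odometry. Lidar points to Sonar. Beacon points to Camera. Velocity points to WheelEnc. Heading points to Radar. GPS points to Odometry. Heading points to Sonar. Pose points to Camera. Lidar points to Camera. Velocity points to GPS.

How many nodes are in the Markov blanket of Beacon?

By definition, MB(Beacon) is built from Beacon's parents, Beacon's children, and the co-parents of Beacon.
Beacon's parents: MapMatch.
Beacon has children Camera, Odometry.
Co-parents of Beacon (other parents of its children):
  Camera's other parents are GPS, IMU, Lidar, Pose.
  Odometry also has parents GPS, IMU, MapMatch.
MB(Beacon) = {Camera, GPS, IMU, Lidar, MapMatch, Odometry, Pose}, which has 7 nodes.

7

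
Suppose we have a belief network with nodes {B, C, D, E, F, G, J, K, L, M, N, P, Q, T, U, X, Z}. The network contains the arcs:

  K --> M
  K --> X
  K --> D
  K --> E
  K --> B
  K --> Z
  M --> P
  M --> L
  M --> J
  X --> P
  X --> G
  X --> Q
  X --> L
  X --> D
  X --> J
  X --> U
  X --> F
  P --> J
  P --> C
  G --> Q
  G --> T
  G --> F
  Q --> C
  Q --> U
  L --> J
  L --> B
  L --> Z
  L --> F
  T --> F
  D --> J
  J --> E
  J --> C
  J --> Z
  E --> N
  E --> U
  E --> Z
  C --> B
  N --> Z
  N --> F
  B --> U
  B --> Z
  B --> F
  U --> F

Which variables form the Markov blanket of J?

J has parents D, L, M, P, X.
J's children: C, E, Z.
Co-parents of J (other parents of its children):
  E: K
  C: P, Q
  Z: B, E, K, L, N
Taking the union gives {B, C, D, E, K, L, M, N, P, Q, X, Z}.

{B, C, D, E, K, L, M, N, P, Q, X, Z}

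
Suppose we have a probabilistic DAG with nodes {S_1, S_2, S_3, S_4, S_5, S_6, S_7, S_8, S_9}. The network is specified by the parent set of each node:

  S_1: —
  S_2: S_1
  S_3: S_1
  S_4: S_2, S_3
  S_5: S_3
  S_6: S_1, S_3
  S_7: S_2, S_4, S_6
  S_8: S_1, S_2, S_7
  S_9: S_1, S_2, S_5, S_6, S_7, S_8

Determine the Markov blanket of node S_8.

Recall MB(v) = parents ∪ children ∪ spouses, where spouses are the other parents of v's children.
S_8's children: S_9.
Pa(S_8) = {S_1, S_2, S_7}.
Parents of each child, excluding S_8:
  parents(S_9) \ {S_8} = {S_1, S_2, S_5, S_6, S_7}.
MB(S_8) = {S_1, S_2, S_5, S_6, S_7, S_9}.

{S_1, S_2, S_5, S_6, S_7, S_9}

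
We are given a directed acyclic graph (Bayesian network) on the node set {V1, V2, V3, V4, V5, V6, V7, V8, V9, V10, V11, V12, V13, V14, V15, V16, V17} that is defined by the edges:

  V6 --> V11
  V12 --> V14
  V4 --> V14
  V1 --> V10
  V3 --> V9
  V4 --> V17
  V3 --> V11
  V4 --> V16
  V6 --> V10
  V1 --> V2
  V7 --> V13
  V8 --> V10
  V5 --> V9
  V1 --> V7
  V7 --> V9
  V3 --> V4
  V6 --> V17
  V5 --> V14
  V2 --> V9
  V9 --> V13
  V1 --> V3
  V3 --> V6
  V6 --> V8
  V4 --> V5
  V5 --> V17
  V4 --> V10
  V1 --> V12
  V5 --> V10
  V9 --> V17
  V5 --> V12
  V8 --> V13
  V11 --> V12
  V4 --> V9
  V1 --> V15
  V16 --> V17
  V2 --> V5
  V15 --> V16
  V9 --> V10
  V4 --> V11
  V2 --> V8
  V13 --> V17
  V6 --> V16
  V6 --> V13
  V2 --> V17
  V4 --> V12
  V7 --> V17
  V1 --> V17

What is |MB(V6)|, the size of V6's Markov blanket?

Pa(V6) = {V3}.
Children of V6: V8, V10, V11, V13, V16, V17.
For each child, the remaining parents (spouses of V6):
  V8 also has parent V2.
  V10's other parents are V1, V4, V5, V8, V9.
  V11 also has parents V3, V4.
  V13's other parents are V7, V8, V9.
  V16 also has parents V4, V15.
  parents(V17) \ {V6} = {V1, V2, V4, V5, V7, V9, V13, V16}.
MB(V6) = {V1, V2, V3, V4, V5, V7, V8, V9, V10, V11, V13, V15, V16, V17}, which has 14 nodes.

14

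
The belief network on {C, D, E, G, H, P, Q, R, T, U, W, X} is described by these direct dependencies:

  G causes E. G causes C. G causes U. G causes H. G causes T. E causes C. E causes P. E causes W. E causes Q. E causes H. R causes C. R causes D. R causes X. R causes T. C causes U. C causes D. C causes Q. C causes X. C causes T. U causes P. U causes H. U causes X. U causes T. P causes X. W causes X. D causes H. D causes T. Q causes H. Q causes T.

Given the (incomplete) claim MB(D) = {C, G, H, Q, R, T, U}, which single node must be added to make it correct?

Parents of D: C, R.
Children of D: H, T.
Other parents of D's children:
  H also has parents E, G, Q, U.
  T also has parents C, G, Q, R, U.
MB(D) = {C, E, G, H, Q, R, T, U}.
Comparing with the claimed set, E is missing.

E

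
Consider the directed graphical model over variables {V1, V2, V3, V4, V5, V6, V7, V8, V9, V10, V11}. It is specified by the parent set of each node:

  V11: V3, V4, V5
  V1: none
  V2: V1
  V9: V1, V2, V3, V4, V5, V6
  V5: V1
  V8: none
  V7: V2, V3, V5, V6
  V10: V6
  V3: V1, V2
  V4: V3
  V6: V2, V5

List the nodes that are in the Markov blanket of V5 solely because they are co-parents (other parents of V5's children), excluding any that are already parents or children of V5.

Children of V5: V6, V7, V9, V11.
  parents(V6) \ {V5} = {V2}.
  V7's other parents are V2, V3, V6.
  V9's other parents are V1, V2, V3, V4, V6.
  parents(V11) \ {V5} = {V3, V4}.
Excluding nodes already adjacent to V5 (V1, V6, V7, V9, V11), the co-parent-only contribution is {V2, V3, V4}.

{V2, V3, V4}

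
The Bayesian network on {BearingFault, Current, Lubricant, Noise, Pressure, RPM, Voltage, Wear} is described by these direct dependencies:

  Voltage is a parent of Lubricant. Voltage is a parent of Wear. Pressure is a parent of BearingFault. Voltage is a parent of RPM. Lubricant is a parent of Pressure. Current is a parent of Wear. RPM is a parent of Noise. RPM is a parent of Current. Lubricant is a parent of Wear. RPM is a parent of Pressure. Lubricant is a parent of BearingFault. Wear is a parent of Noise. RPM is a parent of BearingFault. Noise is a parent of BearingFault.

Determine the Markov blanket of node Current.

{Lubricant, RPM, Voltage, Wear}

The Markov blanket of a node is its parents, its children, and the other parents of its children.
Pa(Current) = {RPM}.
Current's children: Wear.
Other parents of Current's children:
  Wear: Lubricant, Voltage
Union: {RPM} ∪ {Wear} ∪ {Lubricant, Voltage} = {Lubricant, RPM, Voltage, Wear}.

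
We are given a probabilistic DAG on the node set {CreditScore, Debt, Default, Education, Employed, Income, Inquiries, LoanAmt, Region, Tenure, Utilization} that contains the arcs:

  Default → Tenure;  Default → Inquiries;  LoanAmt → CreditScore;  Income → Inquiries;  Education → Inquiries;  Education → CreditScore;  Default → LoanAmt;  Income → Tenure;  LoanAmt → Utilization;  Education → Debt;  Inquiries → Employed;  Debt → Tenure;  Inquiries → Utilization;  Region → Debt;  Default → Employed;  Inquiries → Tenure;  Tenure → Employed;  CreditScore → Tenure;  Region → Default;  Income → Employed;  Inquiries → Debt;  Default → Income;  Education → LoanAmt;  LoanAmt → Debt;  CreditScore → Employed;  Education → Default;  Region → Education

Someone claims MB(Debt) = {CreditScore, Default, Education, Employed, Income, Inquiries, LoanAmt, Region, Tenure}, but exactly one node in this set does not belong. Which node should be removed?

Employed

Debt has child Tenure.
Debt has parents Education, Inquiries, LoanAmt, Region.
For each child, the remaining parents (spouses of Debt):
  Tenure: CreditScore, Default, Income, Inquiries
MB(Debt) = {CreditScore, Default, Education, Income, Inquiries, LoanAmt, Region, Tenure}.
Employed is neither a parent, child, nor co-parent of Debt, so it does not belong.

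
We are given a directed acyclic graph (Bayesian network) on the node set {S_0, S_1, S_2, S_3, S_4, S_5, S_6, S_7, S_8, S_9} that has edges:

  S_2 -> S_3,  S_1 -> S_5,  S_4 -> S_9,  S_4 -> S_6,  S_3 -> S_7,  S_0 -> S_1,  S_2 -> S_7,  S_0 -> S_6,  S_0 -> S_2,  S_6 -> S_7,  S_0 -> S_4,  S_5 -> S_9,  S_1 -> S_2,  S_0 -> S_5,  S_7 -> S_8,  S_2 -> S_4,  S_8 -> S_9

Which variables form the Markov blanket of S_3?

{S_2, S_6, S_7}

A node's Markov blanket = Pa ∪ Ch ∪ (parents of Ch other than the node itself).
S_3's parents: S_2.
Ch(S_3) = {S_7}.
Parents of each child, excluding S_3:
  S_7: S_2, S_6
Taking the union gives {S_2, S_6, S_7}.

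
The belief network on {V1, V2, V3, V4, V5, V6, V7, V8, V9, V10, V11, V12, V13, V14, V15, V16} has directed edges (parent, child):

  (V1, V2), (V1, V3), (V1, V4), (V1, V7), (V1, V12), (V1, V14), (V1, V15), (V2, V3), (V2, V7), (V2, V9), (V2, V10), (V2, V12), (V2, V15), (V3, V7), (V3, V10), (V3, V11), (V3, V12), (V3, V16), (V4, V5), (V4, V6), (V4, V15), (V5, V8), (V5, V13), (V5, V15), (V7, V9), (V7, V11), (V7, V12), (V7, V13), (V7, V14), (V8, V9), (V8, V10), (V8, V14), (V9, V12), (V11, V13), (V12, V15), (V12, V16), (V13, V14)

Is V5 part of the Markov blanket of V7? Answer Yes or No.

Yes

V5 is a co-parent of V7: both are parents of V13.
So V5 ∈ MB(V7).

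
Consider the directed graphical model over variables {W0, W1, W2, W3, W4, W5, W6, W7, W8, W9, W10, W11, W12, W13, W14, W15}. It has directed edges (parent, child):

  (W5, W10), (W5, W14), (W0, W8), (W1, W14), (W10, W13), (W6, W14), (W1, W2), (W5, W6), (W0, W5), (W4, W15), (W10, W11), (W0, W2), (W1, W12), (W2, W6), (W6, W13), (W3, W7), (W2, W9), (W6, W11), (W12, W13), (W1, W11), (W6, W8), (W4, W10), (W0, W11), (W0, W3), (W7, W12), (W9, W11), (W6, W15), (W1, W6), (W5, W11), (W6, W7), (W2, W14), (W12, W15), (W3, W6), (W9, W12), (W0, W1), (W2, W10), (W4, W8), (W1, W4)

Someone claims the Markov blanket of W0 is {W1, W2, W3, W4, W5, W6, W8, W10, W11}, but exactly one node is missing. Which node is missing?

W9

By definition, MB(W0) is built from W0's parents, W0's children, and the co-parents of W0.
W0 has no parents.
Children of W0: W1, W2, W3, W5, W8, W11.
Other parents of W0's children:
  W1: —
  W2: W1
  W3: —
  W5: —
  W8: W4, W6
  W11: W1, W5, W6, W9, W10
MB(W0) = {W1, W2, W3, W4, W5, W6, W8, W9, W10, W11}.
Comparing with the claimed set, W9 is missing.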